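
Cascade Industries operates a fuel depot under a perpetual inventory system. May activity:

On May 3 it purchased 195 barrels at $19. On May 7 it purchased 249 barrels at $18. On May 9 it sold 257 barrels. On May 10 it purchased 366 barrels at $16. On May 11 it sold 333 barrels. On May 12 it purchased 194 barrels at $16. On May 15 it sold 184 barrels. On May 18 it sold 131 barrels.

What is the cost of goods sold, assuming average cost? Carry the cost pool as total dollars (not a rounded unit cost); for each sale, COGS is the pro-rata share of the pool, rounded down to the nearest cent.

COGS = $15,519.60

After May 3: 195 on hand, pool $3,705.00 (≈ $19.0000 each)
After May 7: 444 on hand, pool $8,187.00 (≈ $18.4392 each)
May 9, sell 257: 257/444 × $8,187.00 → $4,738.87
After May 10: 553 on hand, pool $9,304.13 (≈ $16.8248 each)
May 11, sell 333: 333/553 × $9,304.13 → $5,602.66
After May 12: 414 on hand, pool $6,805.47 (≈ $16.4383 each)
May 15, sell 184: 184/414 × $6,805.47 → $3,024.65
May 18, sell 131: 131/230 × $3,780.82 → $2,153.42
Total COGS = $4,738.87 + $5,602.66 + $3,024.65 + $2,153.42 = $15,519.60
Ending inventory (cost pool remaining) = $1,627.40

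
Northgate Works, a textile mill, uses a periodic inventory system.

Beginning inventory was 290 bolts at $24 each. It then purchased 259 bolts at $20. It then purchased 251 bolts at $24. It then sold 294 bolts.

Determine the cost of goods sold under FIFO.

COGS = $7,040

Sale 1 (294) [FIFO — oldest first]: 290 @ $24 + 4 @ $20 = $7,040
Ending inventory: 255 @ $20 + 251 @ $24 = $11,124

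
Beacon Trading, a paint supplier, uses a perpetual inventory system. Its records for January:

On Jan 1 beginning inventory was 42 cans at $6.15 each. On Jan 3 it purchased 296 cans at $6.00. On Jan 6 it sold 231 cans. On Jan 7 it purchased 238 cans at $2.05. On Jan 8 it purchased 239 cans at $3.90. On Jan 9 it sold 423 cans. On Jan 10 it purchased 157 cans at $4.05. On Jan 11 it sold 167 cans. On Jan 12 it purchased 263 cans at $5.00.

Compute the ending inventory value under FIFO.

Ending inventory = $1,926.55

Jan 6, 231 sold [FIFO — oldest first]: 42 @ $6.15 + 189 @ $6.00 = $1,392.30
Jan 9, 423 sold [FIFO — oldest first]: 107 @ $6.00 + 238 @ $2.05 + 78 @ $3.90 = $1,434.10
Jan 11, 167 sold [FIFO — oldest first]: 161 @ $3.90 + 6 @ $4.05 = $652.20
Total COGS = $1,392.30 + $1,434.10 + $652.20 = $3,478.60
Ending inventory: 151 @ $4.05 + 263 @ $5.00 = $1,926.55
Check: goods available $5,405.15 = COGS $3,478.60 + ending $1,926.55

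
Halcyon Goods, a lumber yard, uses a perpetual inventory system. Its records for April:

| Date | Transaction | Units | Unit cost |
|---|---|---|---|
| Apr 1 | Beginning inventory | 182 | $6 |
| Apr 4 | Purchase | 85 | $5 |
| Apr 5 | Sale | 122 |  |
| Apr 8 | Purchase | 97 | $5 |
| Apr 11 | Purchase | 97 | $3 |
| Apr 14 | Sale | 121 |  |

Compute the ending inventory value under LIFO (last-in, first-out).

Apr 5, 122 sold [LIFO — newest first]: 85 @ $5 + 37 @ $6 = $647
Apr 14, 121 sold [LIFO — newest first]: 97 @ $3 + 24 @ $5 = $411
Total COGS = $647 + $411 = $1,058
Ending inventory: 145 @ $6 + 73 @ $5 = $1,235

Ending inventory = $1,235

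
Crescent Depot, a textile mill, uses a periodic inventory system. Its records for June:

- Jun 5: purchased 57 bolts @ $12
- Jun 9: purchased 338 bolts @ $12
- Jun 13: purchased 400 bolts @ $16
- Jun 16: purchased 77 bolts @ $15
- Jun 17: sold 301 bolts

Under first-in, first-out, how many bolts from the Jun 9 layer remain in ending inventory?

Jun 17, 301 sold [FIFO — oldest first]: 57 @ $12 + 244 @ $12 = $3,612
Ending inventory: 94 @ $12 + 400 @ $16 + 77 @ $15 = $8,683

94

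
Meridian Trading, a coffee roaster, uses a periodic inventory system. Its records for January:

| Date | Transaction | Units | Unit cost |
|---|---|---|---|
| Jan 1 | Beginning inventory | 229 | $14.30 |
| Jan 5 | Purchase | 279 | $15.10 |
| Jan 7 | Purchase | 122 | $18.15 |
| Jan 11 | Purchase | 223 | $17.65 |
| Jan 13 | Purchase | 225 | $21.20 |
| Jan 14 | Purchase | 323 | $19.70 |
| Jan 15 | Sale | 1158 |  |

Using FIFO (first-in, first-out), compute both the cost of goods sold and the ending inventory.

Jan 15, 1158 sold [FIFO — oldest first]: 229 @ $14.30 + 279 @ $15.10 + 122 @ $18.15 + 223 @ $17.65 + 225 @ $21.20 + 80 @ $19.70 = $19,983.85
Ending inventory: 243 @ $19.70 = $4,787.10
Check: goods available $24,770.95 = COGS $19,983.85 + ending $4,787.10

COGS = $19,983.85; ending inventory = $4,787.10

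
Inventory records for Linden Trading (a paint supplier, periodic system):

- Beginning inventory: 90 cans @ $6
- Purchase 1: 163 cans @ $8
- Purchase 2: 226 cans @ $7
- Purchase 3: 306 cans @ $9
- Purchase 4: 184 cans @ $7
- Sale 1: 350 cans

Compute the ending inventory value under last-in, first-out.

Ending inventory = $4,686

Sale 1 (350) [LIFO — newest first]: 184 @ $7 + 166 @ $9 = $2,782
Ending inventory: 90 @ $6 + 163 @ $8 + 226 @ $7 + 140 @ $9 = $4,686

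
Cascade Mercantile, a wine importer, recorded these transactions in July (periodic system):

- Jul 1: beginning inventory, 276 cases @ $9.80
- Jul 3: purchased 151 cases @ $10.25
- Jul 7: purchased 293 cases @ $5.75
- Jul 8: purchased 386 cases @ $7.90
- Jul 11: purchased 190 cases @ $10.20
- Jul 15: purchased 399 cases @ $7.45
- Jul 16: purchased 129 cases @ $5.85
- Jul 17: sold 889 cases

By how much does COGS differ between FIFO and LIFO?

$256.30

FIFO COGS: 276 @ $9.80 + 151 @ $10.25 + 293 @ $5.75 + 169 @ $7.90 = $7,272.40
LIFO COGS: 129 @ $5.85 + 399 @ $7.45 + 190 @ $10.20 + 171 @ $7.90 = $7,016.10
Difference = |$7,272.40 − $7,016.10| = $256.30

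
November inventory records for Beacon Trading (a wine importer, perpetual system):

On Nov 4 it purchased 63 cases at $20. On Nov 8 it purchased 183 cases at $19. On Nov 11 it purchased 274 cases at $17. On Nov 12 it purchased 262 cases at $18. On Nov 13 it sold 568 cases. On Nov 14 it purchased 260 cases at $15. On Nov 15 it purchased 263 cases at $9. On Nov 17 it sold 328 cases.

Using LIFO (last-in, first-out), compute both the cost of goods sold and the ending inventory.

Nov 13, 568 sold [LIFO — newest first]: 262 @ $18 + 274 @ $17 + 32 @ $19 = $9,982
Nov 17, 328 sold [LIFO — newest first]: 263 @ $9 + 65 @ $15 = $3,342
Total COGS = $9,982 + $3,342 = $13,324
Ending inventory: 63 @ $20 + 151 @ $19 + 195 @ $15 = $7,054

COGS = $13,324; ending inventory = $7,054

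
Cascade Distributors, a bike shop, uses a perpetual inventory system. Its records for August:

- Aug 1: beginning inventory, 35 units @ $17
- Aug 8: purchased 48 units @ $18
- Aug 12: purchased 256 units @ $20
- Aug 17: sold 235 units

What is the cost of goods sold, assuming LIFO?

COGS = $4,700

Aug 17, 235 sold [LIFO — newest first]: 235 @ $20 = $4,700
Ending inventory: 35 @ $17 + 48 @ $18 + 21 @ $20 = $1,879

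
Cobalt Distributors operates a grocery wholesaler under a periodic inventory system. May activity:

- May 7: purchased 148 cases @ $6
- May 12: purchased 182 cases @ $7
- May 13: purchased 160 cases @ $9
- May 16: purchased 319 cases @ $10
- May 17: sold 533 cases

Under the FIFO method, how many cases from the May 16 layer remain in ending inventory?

276

May 17, 533 sold [FIFO — oldest first]: 148 @ $6 + 182 @ $7 + 160 @ $9 + 43 @ $10 = $4,032
Ending inventory: 276 @ $10 = $2,760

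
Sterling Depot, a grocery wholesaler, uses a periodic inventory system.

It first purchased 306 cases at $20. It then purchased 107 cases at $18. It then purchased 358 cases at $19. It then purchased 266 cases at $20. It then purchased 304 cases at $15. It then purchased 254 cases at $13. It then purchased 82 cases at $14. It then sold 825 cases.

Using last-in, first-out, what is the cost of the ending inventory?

Sale 1 (825) [LIFO — newest first]: 82 @ $14 + 254 @ $13 + 304 @ $15 + 185 @ $20 = $12,710
Ending inventory: 306 @ $20 + 107 @ $18 + 358 @ $19 + 81 @ $20 = $16,468
Check: goods available $29,178 = COGS $12,710 + ending $16,468

Ending inventory = $16,468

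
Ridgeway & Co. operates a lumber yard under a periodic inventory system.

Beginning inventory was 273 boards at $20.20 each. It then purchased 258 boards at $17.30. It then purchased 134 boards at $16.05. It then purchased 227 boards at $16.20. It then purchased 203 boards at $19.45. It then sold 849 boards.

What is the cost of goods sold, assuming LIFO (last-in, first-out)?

Sale 1 (849) [LIFO — newest first]: 203 @ $19.45 + 227 @ $16.20 + 134 @ $16.05 + 258 @ $17.30 + 27 @ $20.20 = $14,785.25
Ending inventory: 246 @ $20.20 = $4,969.20
Check: goods available $19,754.45 = COGS $14,785.25 + ending $4,969.20

COGS = $14,785.25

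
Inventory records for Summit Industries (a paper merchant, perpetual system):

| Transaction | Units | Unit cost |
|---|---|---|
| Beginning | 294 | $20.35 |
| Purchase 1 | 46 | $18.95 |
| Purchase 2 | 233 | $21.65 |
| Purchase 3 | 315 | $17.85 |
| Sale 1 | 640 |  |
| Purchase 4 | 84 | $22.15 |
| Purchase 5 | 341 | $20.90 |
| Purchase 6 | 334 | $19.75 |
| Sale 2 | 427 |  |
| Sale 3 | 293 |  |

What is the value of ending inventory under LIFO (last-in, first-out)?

Sale 1 (640) [LIFO — newest first]: 315 @ $17.85 + 233 @ $21.65 + 46 @ $18.95 + 46 @ $20.35 = $12,475.00
Sale 2 (427) [LIFO — newest first]: 334 @ $19.75 + 93 @ $20.90 = $8,540.20
Sale 3 (293) [LIFO — newest first]: 248 @ $20.90 + 45 @ $22.15 = $6,179.95
Total COGS = $12,475.00 + $8,540.20 + $6,179.95 = $27,195.15
Ending inventory: 248 @ $20.35 + 39 @ $22.15 = $5,910.65

Ending inventory = $5,910.65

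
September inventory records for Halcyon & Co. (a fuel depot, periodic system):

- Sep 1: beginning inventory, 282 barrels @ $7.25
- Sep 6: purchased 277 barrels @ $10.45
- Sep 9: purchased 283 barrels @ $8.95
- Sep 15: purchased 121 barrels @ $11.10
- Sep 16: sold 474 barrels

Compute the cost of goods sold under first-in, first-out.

COGS = $4,050.90

Sep 16, 474 sold [FIFO — oldest first]: 282 @ $7.25 + 192 @ $10.45 = $4,050.90
Ending inventory: 85 @ $10.45 + 283 @ $8.95 + 121 @ $11.10 = $4,764.20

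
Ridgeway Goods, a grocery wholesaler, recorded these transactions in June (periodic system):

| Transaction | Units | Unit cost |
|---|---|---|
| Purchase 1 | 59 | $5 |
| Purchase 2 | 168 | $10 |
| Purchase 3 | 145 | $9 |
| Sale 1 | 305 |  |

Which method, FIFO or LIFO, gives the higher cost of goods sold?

LIFO

FIFO COGS: 59 @ $5 + 168 @ $10 + 78 @ $9 = $2,677
LIFO COGS: 145 @ $9 + 160 @ $10 = $2,905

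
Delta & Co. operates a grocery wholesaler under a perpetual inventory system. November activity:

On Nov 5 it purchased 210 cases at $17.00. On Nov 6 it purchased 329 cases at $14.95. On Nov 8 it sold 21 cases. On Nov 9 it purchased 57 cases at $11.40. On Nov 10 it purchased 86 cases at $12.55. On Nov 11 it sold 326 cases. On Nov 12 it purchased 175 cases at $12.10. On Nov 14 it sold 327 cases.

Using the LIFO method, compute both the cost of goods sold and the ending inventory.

COGS = $9,224.15; ending inventory = $3,111.00

Nov 8, 21 sold [LIFO — newest first]: 21 @ $14.95 = $313.95
Nov 11, 326 sold [LIFO — newest first]: 86 @ $12.55 + 57 @ $11.40 + 183 @ $14.95 = $4,464.95
Nov 14, 327 sold [LIFO — newest first]: 175 @ $12.10 + 125 @ $14.95 + 27 @ $17.00 = $4,445.25
Total COGS = $313.95 + $4,464.95 + $4,445.25 = $9,224.15
Ending inventory: 183 @ $17.00 = $3,111.00
Check: goods available $12,335.15 = COGS $9,224.15 + ending $3,111.00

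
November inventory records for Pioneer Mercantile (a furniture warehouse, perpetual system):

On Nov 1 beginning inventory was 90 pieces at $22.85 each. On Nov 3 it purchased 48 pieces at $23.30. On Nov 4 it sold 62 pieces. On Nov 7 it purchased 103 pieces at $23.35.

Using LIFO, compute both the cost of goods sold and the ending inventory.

COGS = $1,438.30; ending inventory = $4,141.65

Nov 4, 62 sold [LIFO — newest first]: 48 @ $23.30 + 14 @ $22.85 = $1,438.30
Ending inventory: 76 @ $22.85 + 103 @ $23.35 = $4,141.65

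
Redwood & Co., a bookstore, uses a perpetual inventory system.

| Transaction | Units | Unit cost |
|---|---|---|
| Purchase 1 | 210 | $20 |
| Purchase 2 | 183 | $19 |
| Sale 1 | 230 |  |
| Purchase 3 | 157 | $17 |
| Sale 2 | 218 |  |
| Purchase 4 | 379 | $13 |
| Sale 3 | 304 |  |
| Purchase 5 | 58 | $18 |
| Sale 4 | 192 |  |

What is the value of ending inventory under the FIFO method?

Sale 1 (230) [FIFO — oldest first]: 210 @ $20 + 20 @ $19 = $4,580
Sale 2 (218) [FIFO — oldest first]: 163 @ $19 + 55 @ $17 = $4,032
Sale 3 (304) [FIFO — oldest first]: 102 @ $17 + 202 @ $13 = $4,360
Sale 4 (192) [FIFO — oldest first]: 177 @ $13 + 15 @ $18 = $2,571
Total COGS = $4,580 + $4,032 + $4,360 + $2,571 = $15,543
Ending inventory: 43 @ $18 = $774
Check: goods available $16,317 = COGS $15,543 + ending $774

Ending inventory = $774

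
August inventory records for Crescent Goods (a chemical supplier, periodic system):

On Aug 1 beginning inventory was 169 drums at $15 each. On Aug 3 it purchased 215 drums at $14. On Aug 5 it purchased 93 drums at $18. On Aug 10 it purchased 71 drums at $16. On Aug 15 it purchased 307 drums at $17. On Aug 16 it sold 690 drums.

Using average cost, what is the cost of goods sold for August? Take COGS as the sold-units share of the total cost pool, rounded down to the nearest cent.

Aug 16, sell 690: 690/855 × $13,574.00 → $10,954.45
Ending inventory (cost pool remaining) = $2,619.55
Check: goods available $13,574.00 = COGS $10,954.45 + ending $2,619.55

COGS = $10,954.45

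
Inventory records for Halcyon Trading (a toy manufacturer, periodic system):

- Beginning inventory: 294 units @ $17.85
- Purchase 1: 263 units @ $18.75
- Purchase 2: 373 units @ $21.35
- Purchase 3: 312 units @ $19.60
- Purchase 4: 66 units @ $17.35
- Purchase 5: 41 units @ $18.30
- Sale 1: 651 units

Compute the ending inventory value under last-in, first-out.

Sale 1 (651) [LIFO — newest first]: 41 @ $18.30 + 66 @ $17.35 + 312 @ $19.60 + 232 @ $21.35 = $12,963.80
Ending inventory: 294 @ $17.85 + 263 @ $18.75 + 141 @ $21.35 = $13,189.50
Check: goods available $26,153.30 = COGS $12,963.80 + ending $13,189.50

Ending inventory = $13,189.50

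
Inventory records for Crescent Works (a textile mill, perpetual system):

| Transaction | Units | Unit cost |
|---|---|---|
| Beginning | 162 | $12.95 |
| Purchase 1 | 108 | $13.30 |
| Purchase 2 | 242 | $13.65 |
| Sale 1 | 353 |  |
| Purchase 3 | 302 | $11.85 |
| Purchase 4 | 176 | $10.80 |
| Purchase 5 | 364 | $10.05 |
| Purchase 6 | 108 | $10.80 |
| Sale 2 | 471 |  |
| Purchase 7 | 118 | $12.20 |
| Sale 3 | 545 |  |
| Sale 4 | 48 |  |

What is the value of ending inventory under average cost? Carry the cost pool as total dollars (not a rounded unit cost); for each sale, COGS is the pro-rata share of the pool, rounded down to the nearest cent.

Ending inventory = $1,851.89

After Beginning: 162 on hand, pool $2,097.90 (≈ $12.9500 each)
After Purchase 1: 270 on hand, pool $3,534.30 (≈ $13.0900 each)
After Purchase 2: 512 on hand, pool $6,837.60 (≈ $13.3547 each)
Sale 1, sell 353: 353/512 × $6,837.60 → $4,714.20
After Purchase 3: 461 on hand, pool $5,702.10 (≈ $12.3690 each)
After Purchase 4: 637 on hand, pool $7,602.90 (≈ $11.9355 each)
After Purchase 5: 1001 on hand, pool $11,261.10 (≈ $11.2499 each)
After Purchase 6: 1109 on hand, pool $12,427.50 (≈ $11.2060 each)
Sale 2, sell 471: 471/1109 × $12,427.50 → $5,278.04
After Purchase 7: 756 on hand, pool $8,589.06 (≈ $11.3612 each)
Sale 3, sell 545: 545/756 × $8,589.06 → $6,191.84
Sale 4, sell 48: 48/211 × $2,397.22 → $545.33
Total COGS = $4,714.20 + $5,278.04 + $6,191.84 + $545.33 = $16,729.41
Ending inventory (cost pool remaining) = $1,851.89
Check: goods available $18,581.30 = COGS $16,729.41 + ending $1,851.89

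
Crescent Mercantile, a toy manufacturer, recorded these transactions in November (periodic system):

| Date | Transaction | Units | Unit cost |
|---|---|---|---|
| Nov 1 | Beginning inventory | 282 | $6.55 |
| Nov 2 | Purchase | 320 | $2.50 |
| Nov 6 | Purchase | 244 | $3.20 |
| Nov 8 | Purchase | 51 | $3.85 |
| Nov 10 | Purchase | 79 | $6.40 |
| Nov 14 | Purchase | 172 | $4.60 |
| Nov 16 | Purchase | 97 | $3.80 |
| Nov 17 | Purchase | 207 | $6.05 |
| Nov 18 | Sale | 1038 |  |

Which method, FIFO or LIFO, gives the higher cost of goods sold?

FIFO

FIFO COGS: 282 @ $6.55 + 320 @ $2.50 + 244 @ $3.20 + 51 @ $3.85 + 79 @ $6.40 + 62 @ $4.60 = $4,415.05
LIFO COGS: 207 @ $6.05 + 97 @ $3.80 + 172 @ $4.60 + 79 @ $6.40 + 51 @ $3.85 + 244 @ $3.20 + 188 @ $2.50 = $4,364.90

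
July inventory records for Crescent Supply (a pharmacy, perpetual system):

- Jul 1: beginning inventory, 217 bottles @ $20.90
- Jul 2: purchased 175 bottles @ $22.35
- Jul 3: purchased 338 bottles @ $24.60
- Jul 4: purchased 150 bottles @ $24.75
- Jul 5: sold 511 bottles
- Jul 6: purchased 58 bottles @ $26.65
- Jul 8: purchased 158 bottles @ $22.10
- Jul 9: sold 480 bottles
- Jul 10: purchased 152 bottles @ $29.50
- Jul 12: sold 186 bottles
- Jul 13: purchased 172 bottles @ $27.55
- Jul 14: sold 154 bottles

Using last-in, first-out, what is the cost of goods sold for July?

Jul 5, 511 sold [LIFO — newest first]: 150 @ $24.75 + 338 @ $24.60 + 23 @ $22.35 = $12,541.35
Jul 9, 480 sold [LIFO — newest first]: 158 @ $22.10 + 58 @ $26.65 + 152 @ $22.35 + 112 @ $20.90 = $10,775.50
Jul 12, 186 sold [LIFO — newest first]: 152 @ $29.50 + 34 @ $20.90 = $5,194.60
Jul 14, 154 sold [LIFO — newest first]: 154 @ $27.55 = $4,242.70
Total COGS = $12,541.35 + $10,775.50 + $5,194.60 + $4,242.70 = $32,754.15
Ending inventory: 71 @ $20.90 + 18 @ $27.55 = $1,979.80
Check: goods available $34,733.95 = COGS $32,754.15 + ending $1,979.80

COGS = $32,754.15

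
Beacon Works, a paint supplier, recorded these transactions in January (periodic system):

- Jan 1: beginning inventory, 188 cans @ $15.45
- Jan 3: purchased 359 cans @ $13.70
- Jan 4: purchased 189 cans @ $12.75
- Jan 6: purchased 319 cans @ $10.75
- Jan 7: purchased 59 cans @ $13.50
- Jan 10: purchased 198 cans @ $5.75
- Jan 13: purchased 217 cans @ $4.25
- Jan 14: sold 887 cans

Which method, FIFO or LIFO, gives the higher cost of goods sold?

FIFO

FIFO COGS: 188 @ $15.45 + 359 @ $13.70 + 189 @ $12.75 + 151 @ $10.75 = $11,855.90
LIFO COGS: 217 @ $4.25 + 198 @ $5.75 + 59 @ $13.50 + 319 @ $10.75 + 94 @ $12.75 = $7,485.00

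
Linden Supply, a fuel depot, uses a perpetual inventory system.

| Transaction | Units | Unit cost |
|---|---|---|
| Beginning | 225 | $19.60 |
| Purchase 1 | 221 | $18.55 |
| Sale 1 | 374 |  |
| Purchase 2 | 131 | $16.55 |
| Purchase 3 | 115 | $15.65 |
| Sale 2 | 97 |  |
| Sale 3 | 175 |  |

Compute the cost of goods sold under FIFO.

COGS = $11,757.45

Sale 1 (374) [FIFO — oldest first]: 225 @ $19.60 + 149 @ $18.55 = $7,173.95
Sale 2 (97) [FIFO — oldest first]: 72 @ $18.55 + 25 @ $16.55 = $1,749.35
Sale 3 (175) [FIFO — oldest first]: 106 @ $16.55 + 69 @ $15.65 = $2,834.15
Total COGS = $7,173.95 + $1,749.35 + $2,834.15 = $11,757.45
Ending inventory: 46 @ $15.65 = $719.90
Check: goods available $12,477.35 = COGS $11,757.45 + ending $719.90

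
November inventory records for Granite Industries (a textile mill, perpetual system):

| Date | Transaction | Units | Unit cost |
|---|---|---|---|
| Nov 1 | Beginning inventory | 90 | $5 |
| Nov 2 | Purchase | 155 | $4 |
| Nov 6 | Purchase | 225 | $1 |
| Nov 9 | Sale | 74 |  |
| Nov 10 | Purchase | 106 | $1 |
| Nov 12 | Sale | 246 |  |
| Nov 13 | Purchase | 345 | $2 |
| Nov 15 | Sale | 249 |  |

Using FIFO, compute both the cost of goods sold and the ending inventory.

Nov 9, 74 sold [FIFO — oldest first]: 74 @ $5 = $370
Nov 12, 246 sold [FIFO — oldest first]: 16 @ $5 + 155 @ $4 + 75 @ $1 = $775
Nov 15, 249 sold [FIFO — oldest first]: 150 @ $1 + 99 @ $1 = $249
Total COGS = $370 + $775 + $249 = $1,394
Ending inventory: 7 @ $1 + 345 @ $2 = $697
Check: goods available $2,091 = COGS $1,394 + ending $697

COGS = $1,394; ending inventory = $697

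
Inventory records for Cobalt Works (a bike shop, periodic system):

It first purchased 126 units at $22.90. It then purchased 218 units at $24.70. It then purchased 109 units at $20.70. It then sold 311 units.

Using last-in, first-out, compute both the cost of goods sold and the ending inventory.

Sale 1 (311) [LIFO — newest first]: 109 @ $20.70 + 202 @ $24.70 = $7,245.70
Ending inventory: 126 @ $22.90 + 16 @ $24.70 = $3,280.60
Check: goods available $10,526.30 = COGS $7,245.70 + ending $3,280.60

COGS = $7,245.70; ending inventory = $3,280.60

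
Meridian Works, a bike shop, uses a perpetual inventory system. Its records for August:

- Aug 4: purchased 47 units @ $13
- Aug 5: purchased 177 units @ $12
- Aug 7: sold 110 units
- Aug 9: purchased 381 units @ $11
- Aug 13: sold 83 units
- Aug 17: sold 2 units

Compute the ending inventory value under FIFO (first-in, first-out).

Ending inventory = $4,539

Aug 7, 110 sold [FIFO — oldest first]: 47 @ $13 + 63 @ $12 = $1,367
Aug 13, 83 sold [FIFO — oldest first]: 83 @ $12 = $996
Aug 17, 2 sold [FIFO — oldest first]: 2 @ $12 = $24
Total COGS = $1,367 + $996 + $24 = $2,387
Ending inventory: 29 @ $12 + 381 @ $11 = $4,539
Check: goods available $6,926 = COGS $2,387 + ending $4,539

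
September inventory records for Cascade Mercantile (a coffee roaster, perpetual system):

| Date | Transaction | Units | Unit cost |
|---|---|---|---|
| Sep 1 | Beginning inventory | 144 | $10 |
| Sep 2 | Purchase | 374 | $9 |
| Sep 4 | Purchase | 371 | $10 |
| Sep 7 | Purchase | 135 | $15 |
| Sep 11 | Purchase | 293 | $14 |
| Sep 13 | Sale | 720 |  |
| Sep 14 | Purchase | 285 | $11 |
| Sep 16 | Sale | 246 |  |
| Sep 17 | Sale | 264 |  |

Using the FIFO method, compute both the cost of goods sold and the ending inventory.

COGS = $13,425; ending inventory = $4,353

Sep 13, 720 sold [FIFO — oldest first]: 144 @ $10 + 374 @ $9 + 202 @ $10 = $6,826
Sep 16, 246 sold [FIFO — oldest first]: 169 @ $10 + 77 @ $15 = $2,845
Sep 17, 264 sold [FIFO — oldest first]: 58 @ $15 + 206 @ $14 = $3,754
Total COGS = $6,826 + $2,845 + $3,754 = $13,425
Ending inventory: 87 @ $14 + 285 @ $11 = $4,353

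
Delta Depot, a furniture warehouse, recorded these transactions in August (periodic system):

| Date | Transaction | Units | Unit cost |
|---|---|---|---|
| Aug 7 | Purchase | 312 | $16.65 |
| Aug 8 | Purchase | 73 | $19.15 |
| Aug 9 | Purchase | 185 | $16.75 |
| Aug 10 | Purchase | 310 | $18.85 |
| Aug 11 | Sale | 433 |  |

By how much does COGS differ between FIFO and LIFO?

FIFO COGS: 312 @ $16.65 + 73 @ $19.15 + 48 @ $16.75 = $7,396.75
LIFO COGS: 310 @ $18.85 + 123 @ $16.75 = $7,903.75
Difference = |$7,396.75 − $7,903.75| = $507.00

$507.00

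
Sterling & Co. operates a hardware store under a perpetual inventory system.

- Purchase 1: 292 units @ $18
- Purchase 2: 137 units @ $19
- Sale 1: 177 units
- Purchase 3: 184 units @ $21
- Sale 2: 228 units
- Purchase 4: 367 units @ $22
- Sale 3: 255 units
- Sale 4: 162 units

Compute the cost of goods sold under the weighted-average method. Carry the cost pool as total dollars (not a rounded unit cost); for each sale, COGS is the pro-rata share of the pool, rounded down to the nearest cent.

COGS = $16,466.70

After Purchase 1: 292 on hand, pool $5,256.00 (≈ $18.0000 each)
After Purchase 2: 429 on hand, pool $7,859.00 (≈ $18.3193 each)
Sale 1, sell 177: 177/429 × $7,859.00 → $3,242.52
After Purchase 3: 436 on hand, pool $8,480.48 (≈ $19.4506 each)
Sale 2, sell 228: 228/436 × $8,480.48 → $4,434.74
After Purchase 4: 575 on hand, pool $12,119.74 (≈ $21.0778 each)
Sale 3, sell 255: 255/575 × $12,119.74 → $5,374.84
Sale 4, sell 162: 162/320 × $6,744.90 → $3,414.60
Total COGS = $3,242.52 + $4,434.74 + $5,374.84 + $3,414.60 = $16,466.70
Ending inventory (cost pool remaining) = $3,330.30
Check: goods available $19,797.00 = COGS $16,466.70 + ending $3,330.30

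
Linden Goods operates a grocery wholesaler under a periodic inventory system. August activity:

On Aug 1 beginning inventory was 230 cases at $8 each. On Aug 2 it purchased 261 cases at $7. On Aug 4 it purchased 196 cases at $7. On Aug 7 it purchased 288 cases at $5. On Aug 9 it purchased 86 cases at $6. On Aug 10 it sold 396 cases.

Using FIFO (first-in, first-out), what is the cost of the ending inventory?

Aug 10, 396 sold [FIFO — oldest first]: 230 @ $8 + 166 @ $7 = $3,002
Ending inventory: 95 @ $7 + 196 @ $7 + 288 @ $5 + 86 @ $6 = $3,993
Check: goods available $6,995 = COGS $3,002 + ending $3,993

Ending inventory = $3,993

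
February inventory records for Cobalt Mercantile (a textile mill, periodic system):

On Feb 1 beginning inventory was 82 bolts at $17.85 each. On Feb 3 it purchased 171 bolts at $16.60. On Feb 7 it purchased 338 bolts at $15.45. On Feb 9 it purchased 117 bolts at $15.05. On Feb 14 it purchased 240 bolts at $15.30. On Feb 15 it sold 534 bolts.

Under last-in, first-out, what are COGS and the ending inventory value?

COGS = $8,167.50; ending inventory = $6,789.75

Feb 15, 534 sold [LIFO — newest first]: 240 @ $15.30 + 117 @ $15.05 + 177 @ $15.45 = $8,167.50
Ending inventory: 82 @ $17.85 + 171 @ $16.60 + 161 @ $15.45 = $6,789.75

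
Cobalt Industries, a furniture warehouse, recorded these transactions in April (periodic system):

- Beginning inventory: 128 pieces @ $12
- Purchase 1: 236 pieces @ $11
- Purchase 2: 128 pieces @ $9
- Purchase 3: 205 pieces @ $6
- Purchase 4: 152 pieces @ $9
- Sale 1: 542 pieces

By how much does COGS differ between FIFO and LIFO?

$1,207

FIFO COGS: 128 @ $12 + 236 @ $11 + 128 @ $9 + 50 @ $6 = $5,584
LIFO COGS: 152 @ $9 + 205 @ $6 + 128 @ $9 + 57 @ $11 = $4,377
Difference = |$5,584 − $4,377| = $1,207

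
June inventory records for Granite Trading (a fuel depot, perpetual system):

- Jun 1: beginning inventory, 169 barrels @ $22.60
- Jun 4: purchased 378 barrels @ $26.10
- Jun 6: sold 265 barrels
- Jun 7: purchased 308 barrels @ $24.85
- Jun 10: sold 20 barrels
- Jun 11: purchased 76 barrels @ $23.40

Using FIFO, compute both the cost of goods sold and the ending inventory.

COGS = $6,847.00; ending inventory = $16,270.40

Jun 6, 265 sold [FIFO — oldest first]: 169 @ $22.60 + 96 @ $26.10 = $6,325.00
Jun 10, 20 sold [FIFO — oldest first]: 20 @ $26.10 = $522.00
Total COGS = $6,325.00 + $522.00 = $6,847.00
Ending inventory: 262 @ $26.10 + 308 @ $24.85 + 76 @ $23.40 = $16,270.40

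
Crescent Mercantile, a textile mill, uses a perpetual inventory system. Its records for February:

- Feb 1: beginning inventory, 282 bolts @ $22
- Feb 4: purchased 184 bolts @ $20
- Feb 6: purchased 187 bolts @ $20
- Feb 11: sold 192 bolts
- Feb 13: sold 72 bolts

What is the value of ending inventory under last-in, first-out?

Ending inventory = $8,344

Feb 11, 192 sold [LIFO — newest first]: 187 @ $20 + 5 @ $20 = $3,840
Feb 13, 72 sold [LIFO — newest first]: 72 @ $20 = $1,440
Total COGS = $3,840 + $1,440 = $5,280
Ending inventory: 282 @ $22 + 107 @ $20 = $8,344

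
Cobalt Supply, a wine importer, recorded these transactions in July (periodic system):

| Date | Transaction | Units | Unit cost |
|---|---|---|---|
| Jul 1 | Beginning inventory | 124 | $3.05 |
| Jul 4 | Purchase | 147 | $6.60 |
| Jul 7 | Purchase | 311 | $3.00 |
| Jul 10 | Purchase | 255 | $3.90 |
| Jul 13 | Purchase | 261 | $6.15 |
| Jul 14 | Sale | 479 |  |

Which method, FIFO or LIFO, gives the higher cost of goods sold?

FIFO COGS: 124 @ $3.05 + 147 @ $6.60 + 208 @ $3.00 = $1,972.40
LIFO COGS: 261 @ $6.15 + 218 @ $3.90 = $2,455.35

LIFO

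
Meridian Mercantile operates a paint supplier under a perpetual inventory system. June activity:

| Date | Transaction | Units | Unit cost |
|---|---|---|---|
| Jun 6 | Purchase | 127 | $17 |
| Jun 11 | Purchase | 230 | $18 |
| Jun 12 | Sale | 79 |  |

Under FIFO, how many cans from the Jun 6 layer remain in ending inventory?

Jun 12, 79 sold [FIFO — oldest first]: 79 @ $17 = $1,343
Ending inventory: 48 @ $17 + 230 @ $18 = $4,956

48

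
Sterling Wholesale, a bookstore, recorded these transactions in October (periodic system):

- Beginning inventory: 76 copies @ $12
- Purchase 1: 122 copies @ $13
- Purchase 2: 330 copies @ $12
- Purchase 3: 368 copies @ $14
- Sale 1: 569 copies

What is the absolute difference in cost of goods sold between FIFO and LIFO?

$532

FIFO COGS: 76 @ $12 + 122 @ $13 + 330 @ $12 + 41 @ $14 = $7,032
LIFO COGS: 368 @ $14 + 201 @ $12 = $7,564
Difference = |$7,032 − $7,564| = $532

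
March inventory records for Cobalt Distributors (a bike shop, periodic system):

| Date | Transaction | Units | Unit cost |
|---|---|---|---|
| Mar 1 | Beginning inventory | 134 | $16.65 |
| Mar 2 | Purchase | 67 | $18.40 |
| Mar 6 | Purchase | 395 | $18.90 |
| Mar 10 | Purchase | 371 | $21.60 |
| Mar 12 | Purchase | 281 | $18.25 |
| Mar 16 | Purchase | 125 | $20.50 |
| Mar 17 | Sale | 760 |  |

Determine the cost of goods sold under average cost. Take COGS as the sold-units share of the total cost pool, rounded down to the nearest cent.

COGS = $14,742.64

Mar 17, sell 760: 760/1373 × $26,633.75 → $14,742.64
Ending inventory (cost pool remaining) = $11,891.11
Check: goods available $26,633.75 = COGS $14,742.64 + ending $11,891.11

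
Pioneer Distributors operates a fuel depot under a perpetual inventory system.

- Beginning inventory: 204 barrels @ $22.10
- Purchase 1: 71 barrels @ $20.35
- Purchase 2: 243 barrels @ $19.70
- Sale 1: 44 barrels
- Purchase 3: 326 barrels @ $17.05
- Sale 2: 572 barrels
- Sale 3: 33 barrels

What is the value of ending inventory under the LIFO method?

Ending inventory = $4,309.50

Sale 1 (44) [LIFO — newest first]: 44 @ $19.70 = $866.80
Sale 2 (572) [LIFO — newest first]: 326 @ $17.05 + 199 @ $19.70 + 47 @ $20.35 = $10,435.05
Sale 3 (33) [LIFO — newest first]: 24 @ $20.35 + 9 @ $22.10 = $687.30
Total COGS = $866.80 + $10,435.05 + $687.30 = $11,989.15
Ending inventory: 195 @ $22.10 = $4,309.50
Check: goods available $16,298.65 = COGS $11,989.15 + ending $4,309.50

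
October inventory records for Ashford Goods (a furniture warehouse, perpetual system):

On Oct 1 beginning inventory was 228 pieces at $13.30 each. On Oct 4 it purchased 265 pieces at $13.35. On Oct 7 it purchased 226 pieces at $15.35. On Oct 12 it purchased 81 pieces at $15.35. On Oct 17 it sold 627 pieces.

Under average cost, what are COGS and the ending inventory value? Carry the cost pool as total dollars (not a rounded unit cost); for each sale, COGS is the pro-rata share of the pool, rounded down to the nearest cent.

COGS = $8,842.73; ending inventory = $2,439.87

After Oct 1: 228 on hand, pool $3,032.40 (≈ $13.3000 each)
After Oct 4: 493 on hand, pool $6,570.15 (≈ $13.3269 each)
After Oct 7: 719 on hand, pool $10,039.25 (≈ $13.9628 each)
After Oct 12: 800 on hand, pool $11,282.60 (≈ $14.1033 each)
Oct 17, sell 627: 627/800 × $11,282.60 → $8,842.73
Ending inventory (cost pool remaining) = $2,439.87
Check: goods available $11,282.60 = COGS $8,842.73 + ending $2,439.87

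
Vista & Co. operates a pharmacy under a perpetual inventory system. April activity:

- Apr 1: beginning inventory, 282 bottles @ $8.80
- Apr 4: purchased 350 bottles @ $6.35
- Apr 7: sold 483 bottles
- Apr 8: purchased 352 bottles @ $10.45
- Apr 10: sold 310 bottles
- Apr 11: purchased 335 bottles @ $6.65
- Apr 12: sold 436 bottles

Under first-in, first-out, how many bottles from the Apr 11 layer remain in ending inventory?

90

Apr 7, 483 sold [FIFO — oldest first]: 282 @ $8.80 + 201 @ $6.35 = $3,757.95
Apr 10, 310 sold [FIFO — oldest first]: 149 @ $6.35 + 161 @ $10.45 = $2,628.60
Apr 12, 436 sold [FIFO — oldest first]: 191 @ $10.45 + 245 @ $6.65 = $3,625.20
Total COGS = $3,757.95 + $2,628.60 + $3,625.20 = $10,011.75
Ending inventory: 90 @ $6.65 = $598.50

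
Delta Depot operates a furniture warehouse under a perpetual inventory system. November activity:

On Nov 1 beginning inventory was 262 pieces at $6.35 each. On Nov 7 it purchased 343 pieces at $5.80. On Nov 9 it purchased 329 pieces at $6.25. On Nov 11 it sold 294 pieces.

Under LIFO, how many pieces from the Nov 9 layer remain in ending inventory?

Nov 11, 294 sold [LIFO — newest first]: 294 @ $6.25 = $1,837.50
Ending inventory: 262 @ $6.35 + 343 @ $5.80 + 35 @ $6.25 = $3,871.85

35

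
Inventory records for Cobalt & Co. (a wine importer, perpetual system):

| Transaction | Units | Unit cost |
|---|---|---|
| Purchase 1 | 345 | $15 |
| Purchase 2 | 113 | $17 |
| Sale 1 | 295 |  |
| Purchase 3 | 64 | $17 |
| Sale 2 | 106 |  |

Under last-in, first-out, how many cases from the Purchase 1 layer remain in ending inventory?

121

Sale 1 (295) [LIFO — newest first]: 113 @ $17 + 182 @ $15 = $4,651
Sale 2 (106) [LIFO — newest first]: 64 @ $17 + 42 @ $15 = $1,718
Total COGS = $4,651 + $1,718 = $6,369
Ending inventory: 121 @ $15 = $1,815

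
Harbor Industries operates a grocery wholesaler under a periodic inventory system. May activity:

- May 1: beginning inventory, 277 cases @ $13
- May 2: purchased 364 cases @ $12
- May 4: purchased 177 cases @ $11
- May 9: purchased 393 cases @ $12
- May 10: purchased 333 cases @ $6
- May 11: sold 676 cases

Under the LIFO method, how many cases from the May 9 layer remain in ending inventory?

May 11, 676 sold [LIFO — newest first]: 333 @ $6 + 343 @ $12 = $6,114
Ending inventory: 277 @ $13 + 364 @ $12 + 177 @ $11 + 50 @ $12 = $10,516

50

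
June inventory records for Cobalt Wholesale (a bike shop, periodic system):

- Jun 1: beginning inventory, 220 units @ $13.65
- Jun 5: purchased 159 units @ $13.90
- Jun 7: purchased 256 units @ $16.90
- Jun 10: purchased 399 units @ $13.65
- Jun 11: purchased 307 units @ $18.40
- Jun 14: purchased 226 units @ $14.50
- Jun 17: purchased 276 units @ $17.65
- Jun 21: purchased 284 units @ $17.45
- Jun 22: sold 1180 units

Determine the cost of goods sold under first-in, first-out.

Jun 22, 1180 sold [FIFO — oldest first]: 220 @ $13.65 + 159 @ $13.90 + 256 @ $16.90 + 399 @ $13.65 + 146 @ $18.40 = $17,672.25
Ending inventory: 161 @ $18.40 + 226 @ $14.50 + 276 @ $17.65 + 284 @ $17.45 = $16,066.60
Check: goods available $33,738.85 = COGS $17,672.25 + ending $16,066.60

COGS = $17,672.25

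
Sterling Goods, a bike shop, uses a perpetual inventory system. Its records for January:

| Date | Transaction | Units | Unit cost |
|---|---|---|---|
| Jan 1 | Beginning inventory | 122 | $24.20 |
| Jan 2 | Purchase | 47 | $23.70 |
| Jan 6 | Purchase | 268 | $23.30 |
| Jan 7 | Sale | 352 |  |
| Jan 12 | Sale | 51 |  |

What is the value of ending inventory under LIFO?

Jan 7, 352 sold [LIFO — newest first]: 268 @ $23.30 + 47 @ $23.70 + 37 @ $24.20 = $8,253.70
Jan 12, 51 sold [LIFO — newest first]: 51 @ $24.20 = $1,234.20
Total COGS = $8,253.70 + $1,234.20 = $9,487.90
Ending inventory: 34 @ $24.20 = $822.80

Ending inventory = $822.80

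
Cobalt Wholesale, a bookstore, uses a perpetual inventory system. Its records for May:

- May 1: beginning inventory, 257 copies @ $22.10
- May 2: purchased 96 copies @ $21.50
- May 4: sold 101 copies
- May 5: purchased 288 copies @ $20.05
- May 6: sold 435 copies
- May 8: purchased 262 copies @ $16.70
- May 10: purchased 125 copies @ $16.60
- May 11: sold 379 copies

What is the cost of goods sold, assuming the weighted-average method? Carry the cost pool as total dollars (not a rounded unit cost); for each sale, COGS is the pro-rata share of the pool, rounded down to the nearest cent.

After May 1: 257 on hand, pool $5,679.70 (≈ $22.1000 each)
After May 2: 353 on hand, pool $7,743.70 (≈ $21.9368 each)
May 4, sell 101: 101/353 × $7,743.70 → $2,215.61
After May 5: 540 on hand, pool $11,302.49 (≈ $20.9305 each)
May 6, sell 435: 435/540 × $11,302.49 → $9,104.78
After May 8: 367 on hand, pool $6,573.11 (≈ $17.9104 each)
After May 10: 492 on hand, pool $8,648.11 (≈ $17.5775 each)
May 11, sell 379: 379/492 × $8,648.11 → $6,661.85
Total COGS = $2,215.61 + $9,104.78 + $6,661.85 = $17,982.24
Ending inventory (cost pool remaining) = $1,986.26

COGS = $17,982.24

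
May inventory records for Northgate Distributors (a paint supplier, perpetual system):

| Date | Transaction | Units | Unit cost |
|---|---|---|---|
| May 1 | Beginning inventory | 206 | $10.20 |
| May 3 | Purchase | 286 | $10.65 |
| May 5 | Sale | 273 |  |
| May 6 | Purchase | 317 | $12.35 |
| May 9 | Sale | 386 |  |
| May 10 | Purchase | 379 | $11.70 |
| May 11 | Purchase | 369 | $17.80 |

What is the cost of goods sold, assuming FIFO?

May 5, 273 sold [FIFO — oldest first]: 206 @ $10.20 + 67 @ $10.65 = $2,814.75
May 9, 386 sold [FIFO — oldest first]: 219 @ $10.65 + 167 @ $12.35 = $4,394.80
Total COGS = $2,814.75 + $4,394.80 = $7,209.55
Ending inventory: 150 @ $12.35 + 379 @ $11.70 + 369 @ $17.80 = $12,855.00
Check: goods available $20,064.55 = COGS $7,209.55 + ending $12,855.00

COGS = $7,209.55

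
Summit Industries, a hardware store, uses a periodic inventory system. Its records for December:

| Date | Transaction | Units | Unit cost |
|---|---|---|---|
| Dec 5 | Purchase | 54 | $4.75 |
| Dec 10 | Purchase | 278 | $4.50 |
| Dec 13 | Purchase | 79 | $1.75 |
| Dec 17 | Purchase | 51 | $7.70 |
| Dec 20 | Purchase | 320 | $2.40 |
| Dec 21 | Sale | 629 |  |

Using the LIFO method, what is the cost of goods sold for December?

Dec 21, 629 sold [LIFO — newest first]: 320 @ $2.40 + 51 @ $7.70 + 79 @ $1.75 + 179 @ $4.50 = $2,104.45
Ending inventory: 54 @ $4.75 + 99 @ $4.50 = $702.00

COGS = $2,104.45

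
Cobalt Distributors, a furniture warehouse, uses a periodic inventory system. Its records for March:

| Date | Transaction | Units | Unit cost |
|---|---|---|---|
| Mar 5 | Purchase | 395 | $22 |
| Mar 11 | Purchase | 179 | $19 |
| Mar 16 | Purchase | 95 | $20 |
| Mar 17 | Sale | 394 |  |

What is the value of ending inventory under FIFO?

Ending inventory = $5,323

Mar 17, 394 sold [FIFO — oldest first]: 394 @ $22 = $8,668
Ending inventory: 1 @ $22 + 179 @ $19 + 95 @ $20 = $5,323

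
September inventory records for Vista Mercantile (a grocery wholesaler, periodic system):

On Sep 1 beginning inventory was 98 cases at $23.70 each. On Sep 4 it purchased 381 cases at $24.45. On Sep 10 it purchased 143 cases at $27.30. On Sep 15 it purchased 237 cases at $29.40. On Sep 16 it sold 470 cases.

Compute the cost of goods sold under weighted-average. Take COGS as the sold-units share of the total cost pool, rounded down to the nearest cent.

Sep 16, sell 470: 470/859 × $22,509.75 → $12,316.16
Ending inventory (cost pool remaining) = $10,193.59

COGS = $12,316.16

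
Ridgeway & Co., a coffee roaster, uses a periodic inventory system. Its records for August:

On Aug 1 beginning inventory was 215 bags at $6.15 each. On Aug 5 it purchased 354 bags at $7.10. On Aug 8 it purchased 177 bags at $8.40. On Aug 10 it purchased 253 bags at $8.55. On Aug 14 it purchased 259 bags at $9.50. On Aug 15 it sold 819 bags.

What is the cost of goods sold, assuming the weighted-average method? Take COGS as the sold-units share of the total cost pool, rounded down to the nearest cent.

Aug 15, sell 819: 819/1258 × $9,946.10 → $6,475.24
Ending inventory (cost pool remaining) = $3,470.86

COGS = $6,475.24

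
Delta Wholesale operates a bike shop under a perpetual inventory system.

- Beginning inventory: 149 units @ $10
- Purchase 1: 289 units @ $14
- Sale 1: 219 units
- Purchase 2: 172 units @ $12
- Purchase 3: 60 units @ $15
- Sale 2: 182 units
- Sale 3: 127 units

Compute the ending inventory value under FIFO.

Ending inventory = $1,884

Sale 1 (219) [FIFO — oldest first]: 149 @ $10 + 70 @ $14 = $2,470
Sale 2 (182) [FIFO — oldest first]: 182 @ $14 = $2,548
Sale 3 (127) [FIFO — oldest first]: 37 @ $14 + 90 @ $12 = $1,598
Total COGS = $2,470 + $2,548 + $1,598 = $6,616
Ending inventory: 82 @ $12 + 60 @ $15 = $1,884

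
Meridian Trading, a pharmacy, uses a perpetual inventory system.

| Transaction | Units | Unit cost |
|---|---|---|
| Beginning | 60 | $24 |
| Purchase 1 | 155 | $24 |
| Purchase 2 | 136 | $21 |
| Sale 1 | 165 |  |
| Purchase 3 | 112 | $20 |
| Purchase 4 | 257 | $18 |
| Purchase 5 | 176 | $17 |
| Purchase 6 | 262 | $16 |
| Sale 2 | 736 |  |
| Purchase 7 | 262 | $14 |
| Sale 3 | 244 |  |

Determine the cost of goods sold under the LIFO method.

COGS = $19,598

Sale 1 (165) [LIFO — newest first]: 136 @ $21 + 29 @ $24 = $3,552
Sale 2 (736) [LIFO — newest first]: 262 @ $16 + 176 @ $17 + 257 @ $18 + 41 @ $20 = $12,630
Sale 3 (244) [LIFO — newest first]: 244 @ $14 = $3,416
Total COGS = $3,552 + $12,630 + $3,416 = $19,598
Ending inventory: 60 @ $24 + 126 @ $24 + 71 @ $20 + 18 @ $14 = $6,136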